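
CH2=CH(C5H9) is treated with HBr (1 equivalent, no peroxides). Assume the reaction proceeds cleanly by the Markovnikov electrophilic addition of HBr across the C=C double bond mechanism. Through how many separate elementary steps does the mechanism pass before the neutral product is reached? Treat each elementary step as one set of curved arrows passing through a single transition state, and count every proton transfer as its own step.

3

Step 1: The π electrons of the C=C bond attack a proton of HBr; Markovnikov addition places the new C–H on the less-substituted alkene carbon, so the positive charge ends up on the more-substituted carbon — a secondary carbocation. The H–Br bond breaks heterolytically, releasing Br⁻.
Step 2: A 1,2-hydride shift from the adjacent cyclopentyl carbon moves the positive charge from the secondary centre to an adjacent carbon, generating a more stable tertiary carbocation.
Step 3: The Br⁻ anion donates a lone pair to the carbocation, forming the new C–Br σ-bond and giving the neutral alkyl halide.
Total: 3 elementary steps.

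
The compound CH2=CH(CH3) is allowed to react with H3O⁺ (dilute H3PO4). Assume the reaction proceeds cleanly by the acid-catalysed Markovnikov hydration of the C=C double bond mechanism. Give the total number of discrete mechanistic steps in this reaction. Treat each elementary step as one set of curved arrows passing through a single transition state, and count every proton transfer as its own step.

3

Step 1: Electrophilic addition begins with the π(C=C) electrons forming a bond to the proton of H3O⁺. Following Markovnikov's rule, the resulting cation is secondary. H2O is released.
(No 1,2-shift: no single shift to an adjacent carbon would give a more stable cation.)
Step 2: Nucleophilic capture of the cation by H2O produces the protonated alcohol (an oxonium ion).
Step 3: Proton transfer from the O–H of the oxonium ion to H2O completes the catalytic cycle and yields the alcohol.
Total: 3 elementary steps.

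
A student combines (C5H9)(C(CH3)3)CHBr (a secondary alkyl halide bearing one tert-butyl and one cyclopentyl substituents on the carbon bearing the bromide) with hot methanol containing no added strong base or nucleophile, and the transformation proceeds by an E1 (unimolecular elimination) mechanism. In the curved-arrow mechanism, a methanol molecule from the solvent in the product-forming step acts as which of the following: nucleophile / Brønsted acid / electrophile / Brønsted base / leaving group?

Brønsted base

Step 3: Loss of a β-proton to a methanol molecule of the solvent: the C–H bonding pair collapses toward the cationic carbon to form the C=C π bond, yielding the alkene.
A methanol molecule from the solvent in the product-forming step accepts a proton in a proton-transfer step — a Brønsted base.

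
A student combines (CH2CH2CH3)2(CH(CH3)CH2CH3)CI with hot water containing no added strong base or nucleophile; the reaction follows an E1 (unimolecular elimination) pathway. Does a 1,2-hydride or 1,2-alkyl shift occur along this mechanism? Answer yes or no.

no

The first-formed carbocation is tertiary.
No single 1,2-shift to an adjacent carbon would produce a more-substituted cation than the one already present, so no rearrangement occurs.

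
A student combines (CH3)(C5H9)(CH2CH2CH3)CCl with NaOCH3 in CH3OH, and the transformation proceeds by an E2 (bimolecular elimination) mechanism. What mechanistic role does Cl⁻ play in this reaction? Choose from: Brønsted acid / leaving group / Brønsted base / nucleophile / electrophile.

Step 1: Concerted anti-periplanar elimination: CH3O⁻ abstracts a β-H while Cl⁻ leaves, and the C–H electrons become the new C=C π bond — all in a single transition state.
Cl⁻ departs with both electrons of the breaking σ-bond — that is the definition of a leaving group.

leaving group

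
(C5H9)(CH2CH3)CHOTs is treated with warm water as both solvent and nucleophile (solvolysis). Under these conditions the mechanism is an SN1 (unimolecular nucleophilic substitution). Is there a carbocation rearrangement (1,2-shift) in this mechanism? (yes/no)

yes

The first-formed carbocation is secondary.
The adjacent cyclopentyl carbon already bears 2 other carbon substituents and has a hydrogen to migrate; after a 1,2-hydride shift from that carbon the positive charge sits on a tertiary centre.
Tertiary is more stable than secondary, so the shift occurs.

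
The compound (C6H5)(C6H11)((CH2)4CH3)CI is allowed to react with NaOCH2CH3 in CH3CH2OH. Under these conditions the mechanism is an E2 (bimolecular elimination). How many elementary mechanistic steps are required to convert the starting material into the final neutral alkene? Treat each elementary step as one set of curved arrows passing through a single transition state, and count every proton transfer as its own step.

Step 1: Concerted anti-periplanar elimination: CH3CH2O⁻ abstracts a β-H while I⁻ leaves, and the C–H electrons become the new C=C π bond — all in a single transition state.
Total: 1 elementary step.

1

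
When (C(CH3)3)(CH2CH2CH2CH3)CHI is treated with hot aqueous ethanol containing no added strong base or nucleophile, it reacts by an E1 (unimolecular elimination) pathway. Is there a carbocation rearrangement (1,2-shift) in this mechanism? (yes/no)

yes

The first-formed carbocation is secondary.
The adjacent tert-butyl carbon has no hydrogen but bears methyl groups; migration of one methyl with its bonding pair (a 1,2-methyl shift) places the charge on a tertiary centre.
Tertiary is more stable than secondary, so the shift occurs.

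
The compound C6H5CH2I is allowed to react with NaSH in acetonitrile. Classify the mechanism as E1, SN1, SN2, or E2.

SN2

Conditions: a primary substrate with a strong nucleophile in the polar aprotic solvent acetonitrile.
These conditions are the textbook signature of the SN2 pathway.
An unhindered substrate with a strong nucleophile in a polar aprotic solvent favours one-step backside displacement.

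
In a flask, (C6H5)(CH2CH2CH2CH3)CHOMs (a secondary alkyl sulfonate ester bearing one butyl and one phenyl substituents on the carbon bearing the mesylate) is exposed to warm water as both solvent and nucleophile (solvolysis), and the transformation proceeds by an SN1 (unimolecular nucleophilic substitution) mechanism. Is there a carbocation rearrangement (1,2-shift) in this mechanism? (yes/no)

no

The first-formed carbocation is secondary.
No single 1,2-shift to an adjacent carbon would produce a more-substituted cation than the one already present, so no rearrangement occurs.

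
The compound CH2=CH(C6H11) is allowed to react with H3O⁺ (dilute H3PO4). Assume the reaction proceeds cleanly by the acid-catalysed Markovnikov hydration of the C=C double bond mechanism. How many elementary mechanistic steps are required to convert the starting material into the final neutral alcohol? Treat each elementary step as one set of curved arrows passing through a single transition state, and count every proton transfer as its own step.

4

Step 1: Protonation of the alkene by H3O⁺: the π bond acts as the nucleophile and picks up H⁺, giving the more stable (Markovnikov) secondary carbocation. H2O is released.
Step 2: A 1,2-hydride shift from the adjacent cyclohexyl carbon moves the positive charge from the secondary centre to an adjacent carbon, generating a more stable tertiary carbocation.
Step 3: Nucleophilic capture of the cation by H2O produces the protonated alcohol (an oxonium ion).
Step 4: H2O removes a proton from the oxonium oxygen, regenerating H3O⁺ and giving the neutral alcohol.
Total: 4 elementary steps.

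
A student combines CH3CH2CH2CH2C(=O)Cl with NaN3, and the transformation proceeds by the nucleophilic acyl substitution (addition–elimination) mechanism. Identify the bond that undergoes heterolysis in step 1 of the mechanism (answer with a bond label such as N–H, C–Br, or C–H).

Step 1: A lone pair on the N of N3⁻ attacks the electrophilic acyl carbon; the π(C=O) electrons move onto oxygen, giving a tetrahedral intermediate.
The bond broken in this step is the π(C=O) bond.

π(C=O)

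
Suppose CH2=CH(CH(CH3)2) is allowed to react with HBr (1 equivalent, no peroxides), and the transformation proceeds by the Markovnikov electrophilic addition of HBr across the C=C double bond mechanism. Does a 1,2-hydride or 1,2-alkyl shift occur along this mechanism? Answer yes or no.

yes

The first-formed carbocation is secondary.
The adjacent isopropyl carbon already bears 2 other carbon substituents and has a hydrogen to migrate; after a 1,2-hydride shift from that carbon the positive charge sits on a tertiary centre.
Tertiary is more stable than secondary, so the shift occurs.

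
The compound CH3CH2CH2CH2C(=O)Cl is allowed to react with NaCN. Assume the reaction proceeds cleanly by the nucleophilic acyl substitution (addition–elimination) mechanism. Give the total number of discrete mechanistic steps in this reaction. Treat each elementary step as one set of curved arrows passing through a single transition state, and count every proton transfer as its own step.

Step 1: CN⁻ adds to the carbonyl carbon; the C=O π electrons shift onto oxygen and a tetrahedral alkoxide intermediate forms.
Step 2: Elimination step: re-formation of the carbonyl π bond drives out Cl⁻, giving the new acyl compound.
Total: 2 elementary steps.

2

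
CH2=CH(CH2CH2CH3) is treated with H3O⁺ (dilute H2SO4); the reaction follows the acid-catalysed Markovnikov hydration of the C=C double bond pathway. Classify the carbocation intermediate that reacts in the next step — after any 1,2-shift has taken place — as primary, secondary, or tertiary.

Step 1: Protonation of the alkene by H3O⁺: the π bond acts as the nucleophile and picks up H⁺, giving the more stable (Markovnikov) secondary carbocation. H2O is released.
No single 1,2-shift to an adjacent carbon would give a more-substituted cation, so no rearrangement occurs.

secondary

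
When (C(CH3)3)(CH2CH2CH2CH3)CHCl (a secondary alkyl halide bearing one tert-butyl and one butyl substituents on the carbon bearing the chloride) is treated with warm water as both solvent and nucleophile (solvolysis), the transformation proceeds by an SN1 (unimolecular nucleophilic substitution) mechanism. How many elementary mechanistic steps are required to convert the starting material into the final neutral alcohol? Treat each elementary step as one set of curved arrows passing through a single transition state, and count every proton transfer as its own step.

4

Step 1: Ionisation: the C–Cl σ-bond cleaves heterolytically; both bonding electrons depart with Cl⁻, leaving a secondary carbocation at the α-carbon.
Step 2: A 1,2-methyl shift from the adjacent tert-butyl carbon moves the positive charge from the secondary centre to an adjacent carbon, generating a more stable tertiary carbocation.
Step 3: A lone pair on the oxygen of H2O attacks the carbocation, forming a new C–O σ-bond and an oxonium ion.
Step 4: Deprotonation of the oxonium oxygen by solvent water yields the neutral alcohol.
Total: 4 elementary steps.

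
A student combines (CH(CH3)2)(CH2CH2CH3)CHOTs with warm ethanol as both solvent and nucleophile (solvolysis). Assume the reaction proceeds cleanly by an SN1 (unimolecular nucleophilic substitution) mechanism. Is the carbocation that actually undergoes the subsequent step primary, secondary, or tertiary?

tertiary

Step 1: Unassisted departure of TsO⁻ (taking the C–O bonding pair) generates a secondary carbocation.
Step 2: A hydride (H with its bonding pair) migrates from the adjacent isopropyl carbon to the cationic centre — a 1,2-hydride shift — upgrading the secondary cation to a tertiary one.
The cation rearranges from secondary to tertiary via a 1,2-hydride shift from the adjacent isopropyl carbon; the tertiary cation is what reacts next.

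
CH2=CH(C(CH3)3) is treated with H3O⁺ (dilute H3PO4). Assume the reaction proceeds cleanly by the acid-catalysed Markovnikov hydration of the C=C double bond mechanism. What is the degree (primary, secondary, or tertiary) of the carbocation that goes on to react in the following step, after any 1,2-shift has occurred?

Step 1: Protonation of the alkene by H3O⁺: the π bond acts as the nucleophile and picks up H⁺, giving the more stable (Markovnikov) secondary carbocation. H2O is released.
Step 2: Carbocation rearrangement: a 1,2-methyl shift from the adjacent tert-butyl carbon converts the initially-formed secondary cation into the more stable tertiary cation.
The cation rearranges from secondary to tertiary via a 1,2-methyl shift from the adjacent tert-butyl carbon; the tertiary cation is what reacts next.

tertiary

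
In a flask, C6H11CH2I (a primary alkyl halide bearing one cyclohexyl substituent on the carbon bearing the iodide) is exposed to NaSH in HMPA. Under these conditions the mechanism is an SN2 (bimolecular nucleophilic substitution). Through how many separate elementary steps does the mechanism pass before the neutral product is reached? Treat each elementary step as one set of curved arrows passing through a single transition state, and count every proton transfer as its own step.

Step 1: The hydrosulfide nucleophile donates a lone pair from S to the α-carbon in a backside attack; simultaneously the C–I σ-bond breaks and both of its electrons leave with I⁻. One concerted step with inversion of configuration.
Total: 1 elementary step.

1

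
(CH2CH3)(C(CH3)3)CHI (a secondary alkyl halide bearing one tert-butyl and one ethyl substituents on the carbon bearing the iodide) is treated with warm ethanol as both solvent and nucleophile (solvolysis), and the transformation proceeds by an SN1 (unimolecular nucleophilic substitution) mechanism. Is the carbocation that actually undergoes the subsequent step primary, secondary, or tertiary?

Step 1: Unassisted departure of I⁻ (taking the C–I bonding pair) generates a secondary carbocation.
Step 2: A 1,2-methyl shift from the adjacent tert-butyl carbon moves the positive charge from the secondary centre to an adjacent carbon, generating a more stable tertiary carbocation.
The cation rearranges from secondary to tertiary via a 1,2-methyl shift from the adjacent tert-butyl carbon; the tertiary cation is what reacts next.

tertiary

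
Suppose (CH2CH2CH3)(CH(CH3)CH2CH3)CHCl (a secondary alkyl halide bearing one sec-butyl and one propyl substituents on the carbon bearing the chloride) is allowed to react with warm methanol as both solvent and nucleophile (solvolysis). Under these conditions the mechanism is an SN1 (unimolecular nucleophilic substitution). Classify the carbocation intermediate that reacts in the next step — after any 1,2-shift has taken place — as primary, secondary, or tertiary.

Step 1: The C–Cl bond breaks with both electrons going to the chloride; Cl⁻ leaves and a secondary carbocation remains.
Step 2: Carbocation rearrangement: a 1,2-hydride shift from the adjacent sec-butyl carbon converts the initially-formed secondary cation into the more stable tertiary cation.
The cation rearranges from secondary to tertiary via a 1,2-hydride shift from the adjacent sec-butyl carbon; the tertiary cation is what reacts next.

tertiary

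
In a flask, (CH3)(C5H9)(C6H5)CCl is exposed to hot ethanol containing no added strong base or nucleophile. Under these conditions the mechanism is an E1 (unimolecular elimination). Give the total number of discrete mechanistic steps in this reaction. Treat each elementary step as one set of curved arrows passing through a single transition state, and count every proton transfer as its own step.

2

Step 1: The C–Cl bond breaks with both electrons going to the chloride; Cl⁻ leaves and a tertiary carbocation remains.
(No 1,2-shift: no single shift to an adjacent carbon would give a more stable cation.)
Step 2: Loss of a β-proton to an ethanol molecule of the solvent: the C–H bonding pair collapses toward the cationic carbon to form the C=C π bond, yielding the alkene.
Total: 2 elementary steps.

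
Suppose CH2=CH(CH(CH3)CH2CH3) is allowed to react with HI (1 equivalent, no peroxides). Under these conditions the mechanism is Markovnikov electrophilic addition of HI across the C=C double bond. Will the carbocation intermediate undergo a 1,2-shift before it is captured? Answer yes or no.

The first-formed carbocation is secondary.
The adjacent sec-butyl carbon already bears 2 other carbon substituents and has a hydrogen to migrate; after a 1,2-hydride shift from that carbon the positive charge sits on a tertiary centre.
Tertiary is more stable than secondary, so the shift occurs.

yes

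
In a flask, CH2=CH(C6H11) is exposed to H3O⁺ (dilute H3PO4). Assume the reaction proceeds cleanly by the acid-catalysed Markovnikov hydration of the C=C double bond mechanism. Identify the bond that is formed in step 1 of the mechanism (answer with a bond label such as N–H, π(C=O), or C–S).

C–H

Step 1: Electrophilic addition begins with the π(C=C) electrons forming a bond to the proton of H3O⁺. Following Markovnikov's rule, the resulting cation is secondary. H2O is released.
The bond formed in this step is the C–H bond.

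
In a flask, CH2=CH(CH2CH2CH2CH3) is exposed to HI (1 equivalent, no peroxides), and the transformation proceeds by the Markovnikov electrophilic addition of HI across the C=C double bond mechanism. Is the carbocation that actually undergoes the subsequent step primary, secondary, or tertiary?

secondary

Step 1: Electrophilic addition begins with the π(C=C) electrons forming a bond to the proton of HI. Following Markovnikov's rule, the resulting cation is secondary. The H–I bond breaks heterolytically, releasing I⁻.
No single 1,2-shift to an adjacent carbon would give a more-substituted cation, so no rearrangement occurs.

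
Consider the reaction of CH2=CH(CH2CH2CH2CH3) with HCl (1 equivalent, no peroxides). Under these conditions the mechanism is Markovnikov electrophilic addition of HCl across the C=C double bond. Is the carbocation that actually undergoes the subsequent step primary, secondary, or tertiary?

Step 1: Electrophilic addition begins with the π(C=C) electrons forming a bond to the proton of HCl. Following Markovnikov's rule, the resulting cation is secondary. The H–Cl bond breaks heterolytically, releasing Cl⁻.
No single 1,2-shift to an adjacent carbon would give a more-substituted cation, so no rearrangement occurs.

secondary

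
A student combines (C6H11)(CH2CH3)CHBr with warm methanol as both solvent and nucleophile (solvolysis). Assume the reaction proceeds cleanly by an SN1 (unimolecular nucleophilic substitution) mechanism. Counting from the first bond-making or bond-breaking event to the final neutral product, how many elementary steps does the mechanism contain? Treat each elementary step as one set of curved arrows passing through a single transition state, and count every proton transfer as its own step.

Step 1: Rate-determining heterolysis of the C–Br bond gives Br⁻ and a secondary carbocation.
Step 2: Carbocation rearrangement: a 1,2-hydride shift from the adjacent cyclohexyl carbon converts the initially-formed secondary cation into the more stable tertiary cation.
Step 3: Nucleophilic capture: the oxygen of CH3OH bonds to the cationic carbon, producing an oxonium-ion intermediate.
Step 4: A second solvent molecule removes the proton on oxygen, giving the neutral ether product.
Total: 4 elementary steps.

4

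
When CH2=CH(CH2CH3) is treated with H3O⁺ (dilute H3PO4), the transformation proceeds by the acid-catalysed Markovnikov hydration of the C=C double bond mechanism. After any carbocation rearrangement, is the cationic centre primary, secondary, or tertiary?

Step 1: The π electrons of the C=C bond attack a proton of H3O⁺; Markovnikov addition places the new C–H on the less-substituted alkene carbon, so the positive charge ends up on the more-substituted carbon — a secondary carbocation. H2O is released.
No single 1,2-shift to an adjacent carbon would give a more-substituted cation, so no rearrangement occurs.

secondary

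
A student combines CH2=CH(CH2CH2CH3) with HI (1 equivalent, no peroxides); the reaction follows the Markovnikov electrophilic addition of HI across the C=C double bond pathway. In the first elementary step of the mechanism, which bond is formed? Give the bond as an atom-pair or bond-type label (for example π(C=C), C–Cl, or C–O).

C–H

Step 1: Protonation of the alkene by HI: the π bond acts as the nucleophile and picks up H⁺, giving the more stable (Markovnikov) secondary carbocation. The H–I bond breaks heterolytically, releasing I⁻.
The bond formed in this step is the C–H bond.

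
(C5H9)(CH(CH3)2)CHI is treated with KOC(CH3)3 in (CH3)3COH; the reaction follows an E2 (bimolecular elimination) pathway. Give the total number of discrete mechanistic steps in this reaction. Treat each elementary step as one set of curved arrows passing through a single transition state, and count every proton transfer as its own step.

Step 1: In one step, (CH3)3CO⁻ pulls off a β-proton, the C–I bond cleaves, and a C=C double bond forms between the α- and β-carbons (E2, anti elimination).
Total: 1 elementary step.

1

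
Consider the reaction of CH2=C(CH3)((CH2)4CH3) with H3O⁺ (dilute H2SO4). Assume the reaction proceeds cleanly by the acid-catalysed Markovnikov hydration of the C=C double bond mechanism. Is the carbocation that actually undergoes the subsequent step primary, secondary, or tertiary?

Step 1: Electrophilic addition begins with the π(C=C) electrons forming a bond to the proton of H3O⁺. Following Markovnikov's rule, the resulting cation is tertiary. H2O is released.
No single 1,2-shift to an adjacent carbon would give a more-substituted cation, so no rearrangement occurs.

tertiary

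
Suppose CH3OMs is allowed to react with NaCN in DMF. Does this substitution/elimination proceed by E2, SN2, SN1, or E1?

SN2

Conditions: a methyl substrate with a strong nucleophile in the polar aprotic solvent DMF.
These conditions are the textbook signature of the SN2 pathway.
An unhindered substrate with a strong nucleophile in a polar aprotic solvent favours one-step backside displacement.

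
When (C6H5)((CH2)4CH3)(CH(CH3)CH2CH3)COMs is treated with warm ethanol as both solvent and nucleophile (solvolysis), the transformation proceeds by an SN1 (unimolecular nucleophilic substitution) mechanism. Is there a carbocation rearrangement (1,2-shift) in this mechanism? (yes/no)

The first-formed carbocation is tertiary.
No single 1,2-shift to an adjacent carbon would produce a more-substituted cation than the one already present, so no rearrangement occurs.

no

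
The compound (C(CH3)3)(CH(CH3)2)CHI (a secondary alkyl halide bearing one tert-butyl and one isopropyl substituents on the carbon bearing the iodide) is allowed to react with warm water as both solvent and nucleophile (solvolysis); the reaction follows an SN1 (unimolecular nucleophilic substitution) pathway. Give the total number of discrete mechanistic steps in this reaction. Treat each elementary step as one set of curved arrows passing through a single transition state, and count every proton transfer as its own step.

Step 1: The C–I bond breaks with both electrons going to the iodide; I⁻ leaves and a secondary carbocation remains.
Step 2: Carbocation rearrangement: a 1,2-hydride shift from the adjacent isopropyl carbon converts the initially-formed secondary cation into the more stable tertiary cation.
Step 3: Nucleophilic capture: the oxygen of H2O bonds to the cationic carbon, producing an oxonium-ion intermediate.
Step 4: A second solvent molecule removes the proton on oxygen, giving the neutral alcohol product.
Total: 4 elementary steps.

4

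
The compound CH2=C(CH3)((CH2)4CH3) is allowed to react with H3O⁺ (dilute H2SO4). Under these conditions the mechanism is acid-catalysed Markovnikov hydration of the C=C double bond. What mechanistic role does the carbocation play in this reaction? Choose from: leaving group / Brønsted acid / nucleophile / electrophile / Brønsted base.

Step 2: A lone pair on the oxygen of H2O attacks the carbocation, forming a C–O bond and an oxonium ion (a protonated alcohol).
The carbocation accepts an electron pair into an empty or π* orbital — it is the electrophile.

electrophile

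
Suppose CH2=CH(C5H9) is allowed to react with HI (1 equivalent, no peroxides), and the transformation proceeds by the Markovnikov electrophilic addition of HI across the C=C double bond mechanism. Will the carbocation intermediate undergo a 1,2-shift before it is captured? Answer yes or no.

The first-formed carbocation is secondary.
The adjacent cyclopentyl carbon already bears 2 other carbon substituents and has a hydrogen to migrate; after a 1,2-hydride shift from that carbon the positive charge sits on a tertiary centre.
Tertiary is more stable than secondary, so the shift occurs.

yes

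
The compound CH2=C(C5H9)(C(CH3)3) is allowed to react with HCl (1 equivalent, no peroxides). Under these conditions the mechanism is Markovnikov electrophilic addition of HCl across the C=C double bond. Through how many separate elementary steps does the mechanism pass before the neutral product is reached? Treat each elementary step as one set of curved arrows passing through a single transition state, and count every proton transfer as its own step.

2

Step 1: Electrophilic addition begins with the π(C=C) electrons forming a bond to the proton of HCl. Following Markovnikov's rule, the resulting cation is tertiary. The H–Cl bond breaks heterolytically, releasing Cl⁻.
(No 1,2-shift: no single shift to an adjacent carbon would give a more stable cation.)
Step 2: The Cl⁻ anion donates a lone pair to the carbocation, forming the new C–Cl σ-bond and giving the neutral alkyl halide.
Total: 2 elementary steps.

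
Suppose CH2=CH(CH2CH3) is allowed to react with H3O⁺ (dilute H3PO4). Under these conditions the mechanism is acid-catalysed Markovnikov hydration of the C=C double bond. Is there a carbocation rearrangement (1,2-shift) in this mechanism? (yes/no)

The first-formed carbocation is secondary.
No single 1,2-shift to an adjacent carbon would produce a more-substituted cation than the one already present, so no rearrangement occurs.

no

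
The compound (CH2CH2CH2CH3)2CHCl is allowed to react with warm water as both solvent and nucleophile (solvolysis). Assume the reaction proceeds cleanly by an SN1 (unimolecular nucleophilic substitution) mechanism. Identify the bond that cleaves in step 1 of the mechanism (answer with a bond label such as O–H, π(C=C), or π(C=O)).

Step 1: Ionisation: the C–Cl σ-bond cleaves heterolytically; both bonding electrons depart with Cl⁻, leaving a secondary carbocation at the α-carbon.
The bond broken in this step is the C–Cl bond.

C–Cl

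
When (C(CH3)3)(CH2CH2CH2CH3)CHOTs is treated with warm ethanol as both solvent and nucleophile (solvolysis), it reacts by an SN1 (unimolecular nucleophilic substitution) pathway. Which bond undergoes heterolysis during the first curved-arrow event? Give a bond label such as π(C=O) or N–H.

Step 1: Rate-determining heterolysis of the C–O bond gives TsO⁻ and a secondary carbocation.
The bond broken in this step is the C–O bond.

C–O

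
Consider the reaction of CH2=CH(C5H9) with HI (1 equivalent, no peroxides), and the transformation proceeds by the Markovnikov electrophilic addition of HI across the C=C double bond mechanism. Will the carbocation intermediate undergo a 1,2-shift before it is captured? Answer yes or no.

The first-formed carbocation is secondary.
The adjacent cyclopentyl carbon already bears 2 other carbon substituents and has a hydrogen to migrate; after a 1,2-hydride shift from that carbon the positive charge sits on a tertiary centre.
Tertiary is more stable than secondary, so the shift occurs.

yes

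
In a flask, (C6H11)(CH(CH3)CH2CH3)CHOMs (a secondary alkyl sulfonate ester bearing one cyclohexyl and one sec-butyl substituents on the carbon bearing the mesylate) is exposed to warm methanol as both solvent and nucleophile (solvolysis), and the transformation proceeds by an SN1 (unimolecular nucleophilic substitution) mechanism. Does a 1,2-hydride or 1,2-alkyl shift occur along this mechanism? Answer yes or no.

yes

The first-formed carbocation is secondary.
The adjacent cyclohexyl carbon already bears 2 other carbon substituents and has a hydrogen to migrate; after a 1,2-hydride shift from that carbon the positive charge sits on a tertiary centre.
Tertiary is more stable than secondary, so the shift occurs.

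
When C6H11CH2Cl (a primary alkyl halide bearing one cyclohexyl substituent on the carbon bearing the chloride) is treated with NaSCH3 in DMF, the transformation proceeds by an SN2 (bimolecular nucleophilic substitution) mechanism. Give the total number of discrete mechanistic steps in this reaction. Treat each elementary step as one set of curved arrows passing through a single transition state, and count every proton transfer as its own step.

1

Step 1: CH3S⁻ attacks the back face of the α-carbon while Cl⁻ departs with the C–Cl bonding pair — a single concerted displacement through a pentacoordinate transition state.
Total: 1 elementary step.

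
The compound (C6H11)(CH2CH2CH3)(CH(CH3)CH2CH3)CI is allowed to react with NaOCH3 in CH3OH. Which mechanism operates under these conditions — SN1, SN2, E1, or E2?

E2

Conditions: a strong base with a tertiary substrate bearing a β-hydrogen.
These conditions are the textbook signature of the E2 pathway.
A strong (often hindered) base removes a β-H in concert with loss of the leaving group — bimolecular elimination.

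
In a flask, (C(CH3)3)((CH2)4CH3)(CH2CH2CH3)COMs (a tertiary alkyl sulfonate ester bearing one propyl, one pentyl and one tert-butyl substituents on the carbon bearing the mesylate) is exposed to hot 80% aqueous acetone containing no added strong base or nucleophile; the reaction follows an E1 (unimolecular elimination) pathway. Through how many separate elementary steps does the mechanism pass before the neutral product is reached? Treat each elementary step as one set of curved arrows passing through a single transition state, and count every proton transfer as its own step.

2

Step 1: The C–O bond breaks with both electrons going to the mesylate; MsO⁻ leaves and a tertiary carbocation remains.
(No 1,2-shift: no single shift to an adjacent carbon would give a more stable cation.)
Step 2: Loss of a β-proton to a water molecule of the solvent: the C–H bonding pair collapses toward the cationic carbon to form the C=C π bond, yielding the alkene.
Total: 2 elementary steps.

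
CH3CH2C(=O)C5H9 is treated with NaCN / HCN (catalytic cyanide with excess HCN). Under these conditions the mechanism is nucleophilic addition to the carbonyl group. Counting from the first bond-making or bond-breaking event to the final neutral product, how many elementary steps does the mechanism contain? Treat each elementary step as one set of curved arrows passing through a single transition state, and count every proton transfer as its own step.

Step 1: Nucleophilic addition: CN⁻ adds to the carbonyl carbon, pushing the π(C=O) electron pair onto oxygen and giving a tetrahedral alkoxide.
Step 2: Proton transfer from HCN to the alkoxide furnishes a cyanohydrin (and releases another CN⁻ to continue the reaction).
Total: 2 elementary steps.

2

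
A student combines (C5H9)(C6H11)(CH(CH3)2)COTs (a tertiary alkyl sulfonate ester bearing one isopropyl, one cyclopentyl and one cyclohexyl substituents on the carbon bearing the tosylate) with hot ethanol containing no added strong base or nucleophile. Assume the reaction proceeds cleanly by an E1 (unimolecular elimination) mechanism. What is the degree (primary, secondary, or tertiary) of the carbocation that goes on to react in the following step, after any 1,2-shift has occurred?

tertiary

Step 1: The C–O bond breaks with both electrons going to the tosylate; TsO⁻ leaves and a tertiary carbocation remains.
No single 1,2-shift to an adjacent carbon would give a more-substituted cation, so no rearrangement occurs.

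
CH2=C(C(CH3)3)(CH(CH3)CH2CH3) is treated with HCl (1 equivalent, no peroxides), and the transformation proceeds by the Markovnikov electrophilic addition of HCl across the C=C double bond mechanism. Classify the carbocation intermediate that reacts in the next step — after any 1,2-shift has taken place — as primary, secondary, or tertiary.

tertiary

Step 1: Protonation of the alkene by HCl: the π bond acts as the nucleophile and picks up H⁺, giving the more stable (Markovnikov) tertiary carbocation. The H–Cl bond breaks heterolytically, releasing Cl⁻.
No single 1,2-shift to an adjacent carbon would give a more-substituted cation, so no rearrangement occurs.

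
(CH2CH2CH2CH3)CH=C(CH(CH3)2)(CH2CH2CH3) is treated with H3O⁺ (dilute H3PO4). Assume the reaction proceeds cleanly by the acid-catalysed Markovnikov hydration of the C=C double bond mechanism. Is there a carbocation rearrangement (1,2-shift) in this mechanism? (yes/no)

The first-formed carbocation is tertiary.
No single 1,2-shift to an adjacent carbon would produce a more-substituted cation than the one already present, so no rearrangement occurs.

no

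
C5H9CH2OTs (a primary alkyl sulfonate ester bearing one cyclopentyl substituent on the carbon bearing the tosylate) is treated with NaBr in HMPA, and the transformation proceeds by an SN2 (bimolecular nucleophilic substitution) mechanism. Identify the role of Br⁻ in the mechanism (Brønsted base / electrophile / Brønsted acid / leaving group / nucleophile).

Step 1: The bromide nucleophile donates a lone pair from Br to the α-carbon in a backside attack; simultaneously the C–O σ-bond breaks and both of its electrons leave with TsO⁻. One concerted step with inversion of configuration.
Br⁻ donates an electron pair to form a new σ-bond to carbon — it is the nucleophile.

nucleophile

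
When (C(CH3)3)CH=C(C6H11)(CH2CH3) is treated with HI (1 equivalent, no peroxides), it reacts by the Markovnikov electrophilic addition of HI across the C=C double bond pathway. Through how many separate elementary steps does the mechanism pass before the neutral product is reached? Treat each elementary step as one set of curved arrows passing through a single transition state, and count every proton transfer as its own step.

Step 1: Protonation of the alkene by HI: the π bond acts as the nucleophile and picks up H⁺, giving the more stable (Markovnikov) tertiary carbocation. The H–I bond breaks heterolytically, releasing I⁻.
(No 1,2-shift: no single shift to an adjacent carbon would give a more stable cation.)
Step 2: Nucleophilic attack by I⁻ on the carbocation completes the addition, giving R–I.
Total: 2 elementary steps.

2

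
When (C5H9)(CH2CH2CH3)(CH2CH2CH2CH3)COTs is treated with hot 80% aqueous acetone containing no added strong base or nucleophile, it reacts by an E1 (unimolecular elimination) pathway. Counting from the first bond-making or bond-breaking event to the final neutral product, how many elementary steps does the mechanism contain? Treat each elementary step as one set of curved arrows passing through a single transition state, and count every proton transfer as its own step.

Step 1: The C–O bond breaks with both electrons going to the tosylate; TsO⁻ leaves and a tertiary carbocation remains.
(No 1,2-shift: no single shift to an adjacent carbon would give a more stable cation.)
Step 2: Loss of a β-proton to a water molecule of the solvent: the C–H bonding pair collapses toward the cationic carbon to form the C=C π bond, yielding the alkene.
Total: 2 elementary steps.

2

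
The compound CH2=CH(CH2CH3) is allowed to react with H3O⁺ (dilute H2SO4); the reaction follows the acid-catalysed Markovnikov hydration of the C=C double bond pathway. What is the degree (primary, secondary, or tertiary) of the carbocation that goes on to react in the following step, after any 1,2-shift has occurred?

Step 1: Electrophilic addition begins with the π(C=C) electrons forming a bond to the proton of H3O⁺. Following Markovnikov's rule, the resulting cation is secondary. H2O is released.
No single 1,2-shift to an adjacent carbon would give a more-substituted cation, so no rearrangement occurs.

secondary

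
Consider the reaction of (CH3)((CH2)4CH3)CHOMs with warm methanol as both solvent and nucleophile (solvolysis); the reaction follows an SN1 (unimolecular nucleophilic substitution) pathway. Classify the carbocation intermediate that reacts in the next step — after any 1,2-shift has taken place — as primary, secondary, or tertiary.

Step 1: Rate-determining heterolysis of the C–O bond gives MsO⁻ and a secondary carbocation.
No single 1,2-shift to an adjacent carbon would give a more-substituted cation, so no rearrangement occurs.

secondary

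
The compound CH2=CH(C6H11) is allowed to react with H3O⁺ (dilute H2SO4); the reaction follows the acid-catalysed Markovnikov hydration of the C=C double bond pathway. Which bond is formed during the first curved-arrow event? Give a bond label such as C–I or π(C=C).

C–H

Step 1: Protonation of the alkene by H3O⁺: the π bond acts as the nucleophile and picks up H⁺, giving the more stable (Markovnikov) secondary carbocation. H2O is released.
The bond formed in this step is the C–H bond.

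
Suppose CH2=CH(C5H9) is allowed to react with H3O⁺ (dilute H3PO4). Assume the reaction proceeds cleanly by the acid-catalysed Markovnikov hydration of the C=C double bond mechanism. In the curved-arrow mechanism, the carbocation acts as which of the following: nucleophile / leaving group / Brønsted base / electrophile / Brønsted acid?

electrophile

Step 3: Water acts as the nucleophile: an oxygen lone pair bonds to the cationic carbon, giving an oxonium-ion intermediate.
The carbocation accepts an electron pair into an empty or π* orbital — it is the electrophile.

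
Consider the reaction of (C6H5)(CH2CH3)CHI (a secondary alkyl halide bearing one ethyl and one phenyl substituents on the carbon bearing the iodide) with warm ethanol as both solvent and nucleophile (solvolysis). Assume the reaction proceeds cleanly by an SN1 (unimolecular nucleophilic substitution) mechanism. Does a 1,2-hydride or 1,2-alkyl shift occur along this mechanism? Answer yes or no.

no

The first-formed carbocation is secondary.
No single 1,2-shift to an adjacent carbon would produce a more-substituted cation than the one already present, so no rearrangement occurs.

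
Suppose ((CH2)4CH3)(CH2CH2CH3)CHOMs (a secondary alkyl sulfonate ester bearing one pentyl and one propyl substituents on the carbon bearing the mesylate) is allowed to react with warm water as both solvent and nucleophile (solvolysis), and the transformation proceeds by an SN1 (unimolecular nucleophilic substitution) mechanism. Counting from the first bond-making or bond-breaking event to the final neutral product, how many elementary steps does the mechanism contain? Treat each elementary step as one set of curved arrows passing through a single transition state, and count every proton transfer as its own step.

Step 1: The C–O bond breaks with both electrons going to the mesylate; MsO⁻ leaves and a secondary carbocation remains.
(No 1,2-shift: no single shift to an adjacent carbon would give a more stable cation.)
Step 2: H2O donates an oxygen lone pair into the empty p orbital of the cation, giving a protonated alcohol (an oxonium ion).
Step 3: Proton transfer from the O–H of the oxonium ion to a solvent molecule delivers the neutral alcohol.
Total: 3 elementary steps.

3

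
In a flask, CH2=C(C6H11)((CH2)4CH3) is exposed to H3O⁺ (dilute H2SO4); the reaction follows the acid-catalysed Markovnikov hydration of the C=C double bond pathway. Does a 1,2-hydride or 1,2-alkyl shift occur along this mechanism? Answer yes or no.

The first-formed carbocation is tertiary.
No single 1,2-shift to an adjacent carbon would produce a more-substituted cation than the one already present, so no rearrangement occurs.

no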